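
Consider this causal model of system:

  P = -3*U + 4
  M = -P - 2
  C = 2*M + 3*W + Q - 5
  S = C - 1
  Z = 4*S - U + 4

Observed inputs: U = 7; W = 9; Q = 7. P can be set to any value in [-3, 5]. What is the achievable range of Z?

53 to 117

Intervening on P fixes its value directly, overriding its dependence on U.
Substituting into the C equation gives C = -2*P + 25.
S becomes -2*P + 24.
Substituting into the Z equation gives Z = -8*P + 93.
Linear in P, so extremes are at the endpoints: P = -3 gives Z = 117; P = 5 gives Z = 53.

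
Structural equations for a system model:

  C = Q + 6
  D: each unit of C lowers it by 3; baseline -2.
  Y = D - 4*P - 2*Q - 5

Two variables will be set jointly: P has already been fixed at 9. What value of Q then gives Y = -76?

With P held at 9:
Substituting into the D equation gives D = -3*Q - 20.
Substituting into the Y equation gives Y = -5*Q - 61.
Solve -5*Q - 61 = -76: Q = (-76 + 61) / -5 = 3.

Q = 3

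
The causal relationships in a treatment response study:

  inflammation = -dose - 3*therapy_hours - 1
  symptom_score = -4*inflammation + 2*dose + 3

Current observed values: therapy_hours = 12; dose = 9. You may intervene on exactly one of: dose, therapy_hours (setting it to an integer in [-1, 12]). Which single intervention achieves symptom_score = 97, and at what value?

set therapy_hours = 3

Intervening on dose: symptom_score = 6*dose + 151. Reaching 97 requires dose = -9, outside [-1, 12].
Intervening on therapy_hours: with other inputs at their observed values, symptom_score = 12*therapy_hours + 61. Solving for 97 gives therapy_hours = 3, within [-1, 12].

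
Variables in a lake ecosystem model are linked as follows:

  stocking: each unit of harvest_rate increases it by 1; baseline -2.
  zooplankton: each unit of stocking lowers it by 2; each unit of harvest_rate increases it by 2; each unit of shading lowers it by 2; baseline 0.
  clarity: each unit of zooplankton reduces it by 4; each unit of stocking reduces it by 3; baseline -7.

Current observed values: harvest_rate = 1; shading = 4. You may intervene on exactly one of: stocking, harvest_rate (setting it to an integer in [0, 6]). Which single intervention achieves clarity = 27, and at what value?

set stocking = 2

Intervening on stocking: with other inputs at their observed values, clarity = 5*stocking + 17. Solving for 27 gives stocking = 2, within [0, 6].
Intervening on harvest_rate: clarity = -3*harvest_rate + 15. Reaching 27 requires harvest_rate = -4, outside [0, 6].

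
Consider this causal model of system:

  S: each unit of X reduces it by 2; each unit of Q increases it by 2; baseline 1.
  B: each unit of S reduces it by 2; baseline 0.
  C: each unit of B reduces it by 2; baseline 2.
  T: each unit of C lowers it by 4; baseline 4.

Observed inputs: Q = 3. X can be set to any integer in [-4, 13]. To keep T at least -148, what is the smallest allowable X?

Substituting into the S equation gives S = -2*X + 7.
Substituting into the B equation gives B = 4*X - 14.
Substituting into the C equation gives C = -8*X + 30.
Substituting into the T equation gives T = 32*X - 116.
Require 32*X - 116 ≥ -148, so X ≥ -1.
The smallest integer in [-4, 13] satisfying this is -1.

X = -1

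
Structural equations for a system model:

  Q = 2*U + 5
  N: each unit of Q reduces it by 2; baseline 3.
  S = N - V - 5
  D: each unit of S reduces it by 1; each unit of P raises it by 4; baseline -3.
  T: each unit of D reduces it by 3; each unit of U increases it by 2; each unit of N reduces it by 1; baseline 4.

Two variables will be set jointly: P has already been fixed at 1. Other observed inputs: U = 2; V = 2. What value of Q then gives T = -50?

With P held at 1:
Intervening on Q fixes its value directly, overriding its dependence on U.
Substituting into the S equation gives S = -2*Q - 4.
So D = 2*Q + 5.
Substituting into the T equation gives T = -4*Q - 10.
Solve -4*Q - 10 = -50: Q = (-50 + 10) / -4 = 10.

Q = 10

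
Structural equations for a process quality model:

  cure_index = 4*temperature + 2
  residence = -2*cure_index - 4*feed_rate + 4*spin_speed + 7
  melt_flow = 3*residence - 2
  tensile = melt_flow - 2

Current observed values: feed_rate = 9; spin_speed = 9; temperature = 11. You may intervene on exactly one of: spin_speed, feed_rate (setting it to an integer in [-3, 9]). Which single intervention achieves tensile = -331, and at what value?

set spin_speed = 3

Intervening on spin_speed: with other inputs at their observed values, tensile = 12*spin_speed - 367. Solving for -331 gives spin_speed = 3, within [-3, 9].
Intervening on feed_rate: tensile = -12*feed_rate - 151. Reaching -331 requires feed_rate = 15, outside [-3, 9].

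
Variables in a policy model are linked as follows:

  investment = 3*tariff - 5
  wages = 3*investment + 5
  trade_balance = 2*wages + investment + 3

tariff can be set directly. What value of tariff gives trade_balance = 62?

Substituting into the wages equation gives wages = 9*tariff - 10.
Substituting into the trade_balance equation gives trade_balance = 21*tariff - 22.
Solve 21*tariff - 22 = 62: tariff = (62 + 22) / 21 = 4.

tariff = 4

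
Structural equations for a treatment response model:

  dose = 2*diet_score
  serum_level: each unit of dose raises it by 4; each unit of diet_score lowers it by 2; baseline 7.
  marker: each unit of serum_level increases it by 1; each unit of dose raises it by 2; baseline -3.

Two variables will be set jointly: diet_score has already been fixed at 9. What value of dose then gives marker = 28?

With diet_score held at 9:
Intervening on dose fixes its value directly, overriding its dependence on diet_score.
Substituting into the serum_level equation gives serum_level = 4*dose - 11.
Substituting into the marker equation gives marker = 6*dose - 14.
Solve 6*dose - 14 = 28: dose = (28 + 14) / 6 = 7.

dose = 7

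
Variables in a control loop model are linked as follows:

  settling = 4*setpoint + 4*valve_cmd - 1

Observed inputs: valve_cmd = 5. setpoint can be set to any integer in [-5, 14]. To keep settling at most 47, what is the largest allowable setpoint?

Substituting into the settling equation gives settling = 4*setpoint + 19.
Require 4*setpoint + 19 ≤ 47, so setpoint ≤ 7.
The largest integer in [-5, 14] satisfying this is 7.

setpoint = 7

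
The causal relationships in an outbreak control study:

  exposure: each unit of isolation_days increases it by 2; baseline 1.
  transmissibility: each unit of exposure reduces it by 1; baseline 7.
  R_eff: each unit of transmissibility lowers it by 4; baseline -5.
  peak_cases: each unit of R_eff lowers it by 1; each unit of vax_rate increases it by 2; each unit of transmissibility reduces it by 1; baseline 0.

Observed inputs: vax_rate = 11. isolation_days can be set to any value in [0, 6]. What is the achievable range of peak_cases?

9 to 45

Substituting into the transmissibility equation gives transmissibility = -2*isolation_days + 6.
R_eff becomes 8*isolation_days - 29.
This gives peak_cases = -6*isolation_days + 45.
Linear in isolation_days, so extremes are at the endpoints: isolation_days = 0 gives peak_cases = 45; isolation_days = 6 gives peak_cases = 9.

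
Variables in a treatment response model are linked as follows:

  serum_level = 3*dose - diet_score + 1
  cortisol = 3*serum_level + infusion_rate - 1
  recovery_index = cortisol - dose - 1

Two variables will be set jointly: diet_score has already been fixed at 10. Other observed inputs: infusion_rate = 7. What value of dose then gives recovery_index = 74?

With diet_score held at 10:
Substituting into the serum_level equation gives serum_level = 3*dose - 9.
Substituting into the cortisol equation gives cortisol = 9*dose - 21.
Substituting into the recovery_index equation gives recovery_index = 8*dose - 22.
Solve 8*dose - 22 = 74: dose = (74 + 22) / 8 = 12.

dose = 12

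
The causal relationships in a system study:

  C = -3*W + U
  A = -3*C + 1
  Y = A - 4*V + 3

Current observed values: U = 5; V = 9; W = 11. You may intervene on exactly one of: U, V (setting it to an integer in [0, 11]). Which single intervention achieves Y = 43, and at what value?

set U = 8

Intervening on U: with other inputs at their observed values, Y = -3*U + 67. Solving for 43 gives U = 8, within [0, 11].
Intervening on V: Y = -4*V + 88. Reaching 43 requires V = 45/4, not an integer.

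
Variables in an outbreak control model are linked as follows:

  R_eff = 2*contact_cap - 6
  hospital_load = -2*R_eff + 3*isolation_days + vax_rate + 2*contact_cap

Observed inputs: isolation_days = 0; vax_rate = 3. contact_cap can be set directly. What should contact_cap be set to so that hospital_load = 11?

contact_cap = 2

Substituting into the hospital_load equation gives hospital_load = -2*contact_cap + 15.
Solve -2*contact_cap + 15 = 11: contact_cap = (11 - 15) / -2 = 2.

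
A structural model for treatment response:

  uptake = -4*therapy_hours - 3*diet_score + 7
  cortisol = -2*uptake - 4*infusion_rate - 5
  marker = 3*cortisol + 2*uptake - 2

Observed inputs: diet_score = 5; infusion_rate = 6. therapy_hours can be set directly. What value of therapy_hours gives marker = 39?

Substituting into the uptake equation gives uptake = -4*therapy_hours - 8.
Substituting into the cortisol equation gives cortisol = 8*therapy_hours - 13.
Substituting into the marker equation gives marker = 16*therapy_hours - 57.
Solve 16*therapy_hours - 57 = 39: therapy_hours = (39 + 57) / 16 = 6.

therapy_hours = 6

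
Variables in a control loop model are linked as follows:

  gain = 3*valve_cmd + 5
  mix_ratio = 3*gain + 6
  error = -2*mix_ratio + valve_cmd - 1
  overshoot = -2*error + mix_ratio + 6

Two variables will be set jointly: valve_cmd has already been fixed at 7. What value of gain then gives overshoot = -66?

gain = -6

With valve_cmd held at 7:
Intervening on gain fixes its value directly, overriding its dependence on valve_cmd.
Substituting into the error equation gives error = -6*gain - 6.
Substituting into the overshoot equation gives overshoot = 15*gain + 24.
Solve 15*gain + 24 = -66: gain = (-66 - 24) / 15 = -6.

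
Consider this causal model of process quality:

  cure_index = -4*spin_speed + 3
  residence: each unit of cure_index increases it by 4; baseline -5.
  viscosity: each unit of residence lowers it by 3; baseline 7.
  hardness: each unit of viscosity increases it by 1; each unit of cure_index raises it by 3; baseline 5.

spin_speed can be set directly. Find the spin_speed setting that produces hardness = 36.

Substituting into the residence equation gives residence = -16*spin_speed + 7.
This gives viscosity = 48*spin_speed - 14.
Substituting into the hardness equation gives hardness = 36*spin_speed.
Solve 36*spin_speed = 36: spin_speed = 36 / 36 = 1.

spin_speed = 1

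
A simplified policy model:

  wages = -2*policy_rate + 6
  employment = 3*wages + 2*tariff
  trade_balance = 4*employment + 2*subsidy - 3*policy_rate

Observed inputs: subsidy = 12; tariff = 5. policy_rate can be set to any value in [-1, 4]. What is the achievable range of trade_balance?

28 to 163

Substituting into the employment equation gives employment = -6*policy_rate + 28.
Substituting into the trade_balance equation gives trade_balance = -27*policy_rate + 136.
Linear in policy_rate, so extremes are at the endpoints: policy_rate = -1 gives trade_balance = 163; policy_rate = 4 gives trade_balance = 28.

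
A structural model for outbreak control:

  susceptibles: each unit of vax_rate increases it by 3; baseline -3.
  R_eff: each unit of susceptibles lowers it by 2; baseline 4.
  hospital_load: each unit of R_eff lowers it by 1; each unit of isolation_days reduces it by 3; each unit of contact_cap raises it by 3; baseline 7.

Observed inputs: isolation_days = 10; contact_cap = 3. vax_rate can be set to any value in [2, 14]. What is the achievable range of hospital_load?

-12 to 60

Substituting into the R_eff equation gives R_eff = -6*vax_rate + 10.
So hospital_load = 6*vax_rate - 24.
Linear in vax_rate, so extremes are at the endpoints: vax_rate = 2 gives hospital_load = -12; vax_rate = 14 gives hospital_load = 60.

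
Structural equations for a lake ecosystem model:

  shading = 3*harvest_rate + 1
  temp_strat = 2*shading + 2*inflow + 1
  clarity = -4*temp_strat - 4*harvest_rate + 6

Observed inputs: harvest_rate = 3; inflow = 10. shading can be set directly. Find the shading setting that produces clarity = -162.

shading = 9

Intervening on shading fixes its value directly, overriding its dependence on harvest_rate.
Substituting into the temp_strat equation gives temp_strat = 2*shading + 21.
Substituting into the clarity equation gives clarity = -8*shading - 90.
Solve -8*shading - 90 = -162: shading = (-162 + 90) / -8 = 9.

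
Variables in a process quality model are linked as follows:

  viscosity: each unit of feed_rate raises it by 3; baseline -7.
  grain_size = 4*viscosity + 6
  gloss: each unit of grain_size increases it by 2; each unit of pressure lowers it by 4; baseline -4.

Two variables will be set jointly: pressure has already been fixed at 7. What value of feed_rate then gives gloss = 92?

With pressure held at 7:
Substituting into the grain_size equation gives grain_size = 12*feed_rate - 22.
gloss becomes 24*feed_rate - 76.
Solve 24*feed_rate - 76 = 92: feed_rate = (92 + 76) / 24 = 7.

feed_rate = 7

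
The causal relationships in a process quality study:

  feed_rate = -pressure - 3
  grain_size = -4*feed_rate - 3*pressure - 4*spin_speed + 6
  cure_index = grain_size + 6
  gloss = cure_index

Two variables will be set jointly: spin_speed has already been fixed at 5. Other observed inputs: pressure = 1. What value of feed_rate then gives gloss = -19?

With spin_speed held at 5:
Intervening on feed_rate fixes its value directly, overriding its dependence on pressure.
Substituting into the grain_size equation gives grain_size = -4*feed_rate - 17.
Substituting into the cure_index equation gives cure_index = -4*feed_rate - 11.
Substituting into the gloss equation gives gloss = -4*feed_rate - 11.
Solve -4*feed_rate - 11 = -19: feed_rate = (-19 + 11) / -4 = 2.

feed_rate = 2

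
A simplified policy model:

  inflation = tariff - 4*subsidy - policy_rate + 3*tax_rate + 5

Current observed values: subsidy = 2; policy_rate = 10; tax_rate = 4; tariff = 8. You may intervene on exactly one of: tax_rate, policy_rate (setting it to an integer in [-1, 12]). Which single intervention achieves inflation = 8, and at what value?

Intervening on tax_rate: inflation = 3*tax_rate - 5. Reaching 8 requires tax_rate = 13/3, not an integer.
Intervening on policy_rate: with other inputs at their observed values, inflation = -policy_rate + 17. Solving for 8 gives policy_rate = 9, within [-1, 12].

set policy_rate = 9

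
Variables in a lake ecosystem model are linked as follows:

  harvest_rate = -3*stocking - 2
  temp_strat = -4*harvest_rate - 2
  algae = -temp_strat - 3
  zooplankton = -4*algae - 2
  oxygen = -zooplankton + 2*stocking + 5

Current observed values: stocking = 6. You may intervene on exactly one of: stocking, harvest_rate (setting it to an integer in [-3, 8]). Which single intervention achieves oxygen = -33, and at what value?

Intervening on stocking: oxygen = -46*stocking - 29. Reaching -33 requires stocking = 2/23, not an integer.
Intervening on harvest_rate: with other inputs at their observed values, oxygen = 16*harvest_rate + 15. Solving for -33 gives harvest_rate = -3, within [-3, 8].

set harvest_rate = -3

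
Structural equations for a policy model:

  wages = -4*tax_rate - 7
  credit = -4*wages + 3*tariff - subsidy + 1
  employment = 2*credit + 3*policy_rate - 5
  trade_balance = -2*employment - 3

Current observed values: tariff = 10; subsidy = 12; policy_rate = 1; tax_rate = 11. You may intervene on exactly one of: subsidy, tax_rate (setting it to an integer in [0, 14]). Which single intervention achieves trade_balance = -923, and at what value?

Intervening on subsidy: with other inputs at their observed values, trade_balance = 4*subsidy - 939. Solving for -923 gives subsidy = 4, within [0, 14].
Intervening on tax_rate: trade_balance = -64*tax_rate - 187. Reaching -923 requires tax_rate = 23/2, not an integer.

set subsidy = 4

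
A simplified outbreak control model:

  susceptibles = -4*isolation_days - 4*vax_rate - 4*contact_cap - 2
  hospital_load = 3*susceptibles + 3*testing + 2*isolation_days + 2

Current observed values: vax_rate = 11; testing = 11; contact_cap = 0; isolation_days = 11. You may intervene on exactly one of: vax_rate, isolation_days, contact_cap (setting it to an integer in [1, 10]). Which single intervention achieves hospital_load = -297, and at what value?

set contact_cap = 7

Intervening on vax_rate: hospital_load = -12*vax_rate - 81. Reaching -297 requires vax_rate = 18, outside [1, 10].
Intervening on isolation_days: hospital_load = -10*isolation_days - 103. Reaching -297 requires isolation_days = 97/5, not an integer.
Intervening on contact_cap: with other inputs at their observed values, hospital_load = -12*contact_cap - 213. Solving for -297 gives contact_cap = 7, within [1, 10].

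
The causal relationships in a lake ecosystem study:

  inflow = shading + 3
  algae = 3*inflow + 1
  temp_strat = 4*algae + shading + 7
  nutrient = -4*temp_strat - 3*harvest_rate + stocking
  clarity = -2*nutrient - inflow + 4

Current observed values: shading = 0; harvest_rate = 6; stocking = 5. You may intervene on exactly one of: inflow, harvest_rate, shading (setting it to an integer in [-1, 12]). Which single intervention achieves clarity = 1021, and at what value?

set shading = 6

Intervening on inflow: clarity = 95*inflow + 118. Reaching 1021 requires inflow = 903/95, not an integer.
Intervening on harvest_rate: clarity = 6*harvest_rate + 367. Reaching 1021 requires harvest_rate = 109, outside [-1, 12].
Intervening on shading: with other inputs at their observed values, clarity = 103*shading + 403. Solving for 1021 gives shading = 6, within [-1, 12].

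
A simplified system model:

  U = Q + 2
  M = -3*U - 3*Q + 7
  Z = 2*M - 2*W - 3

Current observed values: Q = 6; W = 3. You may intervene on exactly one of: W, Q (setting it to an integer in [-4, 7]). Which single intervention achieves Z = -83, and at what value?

set W = 5

Intervening on W: with other inputs at their observed values, Z = -2*W - 73. Solving for -83 gives W = 5, within [-4, 7].
Intervening on Q: Z = -12*Q - 7. Reaching -83 requires Q = 19/3, not an integer.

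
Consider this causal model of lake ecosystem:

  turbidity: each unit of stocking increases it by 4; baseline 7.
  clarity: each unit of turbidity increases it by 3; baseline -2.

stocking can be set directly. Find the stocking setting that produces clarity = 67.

stocking = 4

Substituting into the clarity equation gives clarity = 12*stocking + 19.
Solve 12*stocking + 19 = 67: stocking = (67 - 19) / 12 = 4.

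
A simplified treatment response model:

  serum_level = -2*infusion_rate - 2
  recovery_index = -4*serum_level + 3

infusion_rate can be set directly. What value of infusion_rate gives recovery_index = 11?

Substituting into the recovery_index equation gives recovery_index = 8*infusion_rate + 11.
Solve 8*infusion_rate + 11 = 11: infusion_rate = (11 - 11) / 8 = 0.

infusion_rate = 0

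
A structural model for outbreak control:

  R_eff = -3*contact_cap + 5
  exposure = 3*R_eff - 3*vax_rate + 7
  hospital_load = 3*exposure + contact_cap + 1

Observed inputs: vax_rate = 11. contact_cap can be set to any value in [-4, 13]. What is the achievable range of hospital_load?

-370 to 72

Substituting into the exposure equation gives exposure = -9*contact_cap - 11.
This gives hospital_load = -26*contact_cap - 32.
Linear in contact_cap, so extremes are at the endpoints: contact_cap = -4 gives hospital_load = 72; contact_cap = 13 gives hospital_load = -370.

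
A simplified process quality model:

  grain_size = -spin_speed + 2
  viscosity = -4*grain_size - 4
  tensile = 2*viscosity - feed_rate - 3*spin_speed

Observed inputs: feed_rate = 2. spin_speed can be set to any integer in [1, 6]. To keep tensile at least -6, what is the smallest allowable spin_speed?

spin_speed = 4

Substituting into the viscosity equation gives viscosity = 4*spin_speed - 12.
So tensile = 5*spin_speed - 26.
Require 5*spin_speed - 26 ≥ -6, so spin_speed ≥ 4.
The smallest integer in [1, 6] satisfying this is 4.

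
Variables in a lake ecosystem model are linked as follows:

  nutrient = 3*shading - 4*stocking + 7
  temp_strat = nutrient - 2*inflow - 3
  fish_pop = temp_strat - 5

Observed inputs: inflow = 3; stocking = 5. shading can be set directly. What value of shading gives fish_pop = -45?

shading = -6

Substituting into the nutrient equation gives nutrient = 3*shading - 13.
Substituting into the temp_strat equation gives temp_strat = 3*shading - 22.
So fish_pop = 3*shading - 27.
Solve 3*shading - 27 = -45: shading = (-45 + 27) / 3 = -6.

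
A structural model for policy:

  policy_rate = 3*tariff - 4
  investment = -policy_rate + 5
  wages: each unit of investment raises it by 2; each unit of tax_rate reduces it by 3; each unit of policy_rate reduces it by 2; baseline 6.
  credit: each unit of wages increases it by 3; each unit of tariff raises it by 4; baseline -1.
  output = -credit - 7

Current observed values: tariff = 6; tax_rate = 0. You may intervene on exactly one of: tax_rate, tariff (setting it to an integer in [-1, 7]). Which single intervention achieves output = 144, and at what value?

set tax_rate = 6

Intervening on tax_rate: with other inputs at their observed values, output = 9*tax_rate + 90. Solving for 144 gives tax_rate = 6, within [-1, 7].
Intervening on tariff: output = 32*tariff - 102. Reaching 144 requires tariff = 123/16, not an integer.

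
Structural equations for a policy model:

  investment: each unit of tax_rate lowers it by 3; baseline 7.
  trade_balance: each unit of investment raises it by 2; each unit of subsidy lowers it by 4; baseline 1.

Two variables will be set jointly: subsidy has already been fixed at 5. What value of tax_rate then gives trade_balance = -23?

tax_rate = 3

With subsidy held at 5:
Substituting into the trade_balance equation gives trade_balance = -6*tax_rate - 5.
Solve -6*tax_rate - 5 = -23: tax_rate = (-23 + 5) / -6 = 3.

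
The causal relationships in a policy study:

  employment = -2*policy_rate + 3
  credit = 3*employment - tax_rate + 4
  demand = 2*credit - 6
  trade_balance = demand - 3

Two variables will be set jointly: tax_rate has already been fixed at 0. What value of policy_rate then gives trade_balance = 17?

With tax_rate held at 0:
Substituting into the credit equation gives credit = -6*policy_rate + 13.
This gives demand = -12*policy_rate + 20.
So trade_balance = -12*policy_rate + 17.
Solve -12*policy_rate + 17 = 17: policy_rate = (17 - 17) / -12 = 0.

policy_rate = 0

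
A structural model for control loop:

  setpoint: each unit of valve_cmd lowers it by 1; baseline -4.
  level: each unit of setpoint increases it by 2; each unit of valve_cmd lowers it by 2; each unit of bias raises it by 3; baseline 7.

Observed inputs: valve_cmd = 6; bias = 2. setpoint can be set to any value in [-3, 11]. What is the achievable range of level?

Intervening on setpoint fixes its value directly, overriding its dependence on valve_cmd.
Substituting into the level equation gives level = 2*setpoint + 1.
Linear in setpoint, so extremes are at the endpoints: setpoint = -3 gives level = -5; setpoint = 11 gives level = 23.

-5 to 23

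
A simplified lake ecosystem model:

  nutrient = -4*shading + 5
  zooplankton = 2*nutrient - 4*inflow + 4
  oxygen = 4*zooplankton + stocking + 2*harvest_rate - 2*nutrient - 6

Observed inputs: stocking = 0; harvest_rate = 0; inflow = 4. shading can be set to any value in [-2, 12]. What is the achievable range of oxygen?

-312 to 24

Substituting into the zooplankton equation gives zooplankton = -8*shading - 2.
Substituting into the oxygen equation gives oxygen = -24*shading - 24.
Linear in shading, so extremes are at the endpoints: shading = -2 gives oxygen = 24; shading = 12 gives oxygen = -312.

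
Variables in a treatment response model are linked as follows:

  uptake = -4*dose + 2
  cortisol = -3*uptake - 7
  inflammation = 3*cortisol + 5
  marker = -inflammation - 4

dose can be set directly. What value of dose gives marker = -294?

dose = 9

Substituting into the cortisol equation gives cortisol = 12*dose - 13.
inflammation becomes 36*dose - 34.
Substituting into the marker equation gives marker = -36*dose + 30.
Solve -36*dose + 30 = -294: dose = (-294 - 30) / -36 = 9.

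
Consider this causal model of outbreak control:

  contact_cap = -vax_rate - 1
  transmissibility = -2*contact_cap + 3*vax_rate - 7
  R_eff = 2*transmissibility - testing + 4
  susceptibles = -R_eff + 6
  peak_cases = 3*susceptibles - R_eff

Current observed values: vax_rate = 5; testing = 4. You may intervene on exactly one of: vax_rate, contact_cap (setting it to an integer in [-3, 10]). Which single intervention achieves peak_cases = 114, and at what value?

Intervening on vax_rate: peak_cases = -40*vax_rate + 58. Reaching 114 requires vax_rate = -7/5, not an integer.
Intervening on contact_cap: with other inputs at their observed values, peak_cases = 16*contact_cap - 46. Solving for 114 gives contact_cap = 10, within [-3, 10].

set contact_cap = 10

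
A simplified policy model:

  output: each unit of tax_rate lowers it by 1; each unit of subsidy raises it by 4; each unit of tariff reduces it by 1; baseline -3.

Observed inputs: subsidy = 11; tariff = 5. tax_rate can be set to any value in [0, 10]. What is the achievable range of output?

26 to 36

Substituting into the output equation gives output = -tax_rate + 36.
Linear in tax_rate, so extremes are at the endpoints: tax_rate = 0 gives output = 36; tax_rate = 10 gives output = 26.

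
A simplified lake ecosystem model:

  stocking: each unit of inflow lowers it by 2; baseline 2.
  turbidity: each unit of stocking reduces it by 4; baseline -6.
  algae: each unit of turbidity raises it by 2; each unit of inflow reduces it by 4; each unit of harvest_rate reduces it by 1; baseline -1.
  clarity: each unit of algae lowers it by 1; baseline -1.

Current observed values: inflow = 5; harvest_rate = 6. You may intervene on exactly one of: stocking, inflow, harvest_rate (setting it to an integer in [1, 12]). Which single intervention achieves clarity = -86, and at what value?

Intervening on stocking: clarity = 8*stocking + 38. Reaching -86 requires stocking = -31/2, not an integer.
Intervening on inflow: with other inputs at their observed values, clarity = -12*inflow + 34. Solving for -86 gives inflow = 10, within [1, 12].
Intervening on harvest_rate: clarity = harvest_rate - 32. Reaching -86 requires harvest_rate = -54, outside [1, 12].

set inflow = 10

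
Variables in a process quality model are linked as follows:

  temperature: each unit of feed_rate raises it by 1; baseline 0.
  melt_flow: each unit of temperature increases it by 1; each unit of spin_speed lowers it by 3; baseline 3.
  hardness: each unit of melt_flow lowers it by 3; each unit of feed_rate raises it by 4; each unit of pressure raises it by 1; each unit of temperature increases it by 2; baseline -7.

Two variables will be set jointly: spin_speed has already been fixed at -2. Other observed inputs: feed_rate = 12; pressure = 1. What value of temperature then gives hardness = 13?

With spin_speed held at -2:
Intervening on temperature fixes its value directly, overriding its dependence on feed_rate.
Substituting into the melt_flow equation gives melt_flow = temperature + 9.
hardness becomes -temperature + 15.
Solve -temperature + 15 = 13: temperature = (13 - 15) / -1 = 2.

temperature = 2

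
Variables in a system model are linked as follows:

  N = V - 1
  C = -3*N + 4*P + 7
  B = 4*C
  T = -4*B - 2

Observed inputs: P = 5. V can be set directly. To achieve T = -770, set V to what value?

Substituting into the C equation gives C = -3*V + 30.
Substituting into the B equation gives B = -12*V + 120.
T becomes 48*V - 482.
Solve 48*V - 482 = -770: V = (-770 + 482) / 48 = -6.

V = -6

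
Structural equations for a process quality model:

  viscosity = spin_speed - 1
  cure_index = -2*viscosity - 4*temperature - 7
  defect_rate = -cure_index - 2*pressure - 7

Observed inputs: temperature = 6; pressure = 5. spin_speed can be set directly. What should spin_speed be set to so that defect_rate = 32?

spin_speed = 10

Substituting into the cure_index equation gives cure_index = -2*spin_speed - 29.
So defect_rate = 2*spin_speed + 12.
Solve 2*spin_speed + 12 = 32: spin_speed = (32 - 12) / 2 = 10.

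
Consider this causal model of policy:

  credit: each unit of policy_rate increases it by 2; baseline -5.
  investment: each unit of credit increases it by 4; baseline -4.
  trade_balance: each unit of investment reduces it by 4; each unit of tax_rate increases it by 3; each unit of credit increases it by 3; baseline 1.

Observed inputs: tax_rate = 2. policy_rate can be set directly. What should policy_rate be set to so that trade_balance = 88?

policy_rate = 0

Substituting into the investment equation gives investment = 8*policy_rate - 24.
Substituting into the trade_balance equation gives trade_balance = -26*policy_rate + 88.
Solve -26*policy_rate + 88 = 88: policy_rate = (88 - 88) / -26 = 0.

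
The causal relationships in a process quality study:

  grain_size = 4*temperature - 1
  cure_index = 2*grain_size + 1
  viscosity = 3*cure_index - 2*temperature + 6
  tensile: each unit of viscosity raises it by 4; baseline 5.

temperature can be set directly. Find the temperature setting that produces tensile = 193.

Substituting into the cure_index equation gives cure_index = 8*temperature - 1.
Substituting into the viscosity equation gives viscosity = 22*temperature + 3.
This gives tensile = 88*temperature + 17.
Solve 88*temperature + 17 = 193: temperature = (193 - 17) / 88 = 2.

temperature = 2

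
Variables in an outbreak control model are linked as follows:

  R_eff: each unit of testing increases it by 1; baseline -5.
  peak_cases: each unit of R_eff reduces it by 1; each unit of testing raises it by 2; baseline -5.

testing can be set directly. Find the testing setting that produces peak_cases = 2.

testing = 2

Substituting into the peak_cases equation gives peak_cases = testing.
Solve testing = 2: testing = 2 / 1 = 2.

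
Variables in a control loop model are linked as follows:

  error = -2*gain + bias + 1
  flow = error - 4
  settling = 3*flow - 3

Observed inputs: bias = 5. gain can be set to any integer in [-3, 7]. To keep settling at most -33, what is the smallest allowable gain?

Substituting into the error equation gives error = -2*gain + 6.
This gives flow = -2*gain + 2.
Substituting into the settling equation gives settling = -6*gain + 3.
Require -6*gain + 3 ≤ -33, so gain ≥ 6.
The smallest integer in [-3, 7] satisfying this is 6.

gain = 6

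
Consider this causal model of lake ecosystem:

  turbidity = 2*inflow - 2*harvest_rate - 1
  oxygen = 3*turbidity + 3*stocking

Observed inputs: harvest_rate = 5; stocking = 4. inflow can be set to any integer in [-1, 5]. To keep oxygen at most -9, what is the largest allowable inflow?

Substituting into the turbidity equation gives turbidity = 2*inflow - 11.
Substituting into the oxygen equation gives oxygen = 6*inflow - 21.
Require 6*inflow - 21 ≤ -9, so inflow ≤ 2.
The largest integer in [-1, 5] satisfying this is 2.

inflow = 2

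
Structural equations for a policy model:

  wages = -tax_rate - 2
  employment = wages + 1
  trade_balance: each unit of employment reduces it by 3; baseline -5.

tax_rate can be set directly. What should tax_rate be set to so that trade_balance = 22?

tax_rate = 8

Substituting into the employment equation gives employment = -tax_rate - 1.
Substituting into the trade_balance equation gives trade_balance = 3*tax_rate - 2.
Solve 3*tax_rate - 2 = 22: tax_rate = (22 + 2) / 3 = 8.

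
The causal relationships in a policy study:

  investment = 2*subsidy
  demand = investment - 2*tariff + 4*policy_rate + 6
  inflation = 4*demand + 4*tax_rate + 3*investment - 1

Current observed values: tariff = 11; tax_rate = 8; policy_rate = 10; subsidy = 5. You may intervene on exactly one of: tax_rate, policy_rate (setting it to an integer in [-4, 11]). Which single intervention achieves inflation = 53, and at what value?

set policy_rate = 1

Intervening on tax_rate: inflation = 4*tax_rate + 165. Reaching 53 requires tax_rate = -28, outside [-4, 11].
Intervening on policy_rate: with other inputs at their observed values, inflation = 16*policy_rate + 37. Solving for 53 gives policy_rate = 1, within [-4, 11].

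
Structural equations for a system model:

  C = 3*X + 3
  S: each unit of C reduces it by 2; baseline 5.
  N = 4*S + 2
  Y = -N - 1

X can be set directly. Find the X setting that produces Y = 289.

Substituting into the S equation gives S = -6*X - 1.
Substituting into the N equation gives N = -24*X - 2.
Substituting into the Y equation gives Y = 24*X + 1.
Solve 24*X + 1 = 289: X = (289 - 1) / 24 = 12.

X = 12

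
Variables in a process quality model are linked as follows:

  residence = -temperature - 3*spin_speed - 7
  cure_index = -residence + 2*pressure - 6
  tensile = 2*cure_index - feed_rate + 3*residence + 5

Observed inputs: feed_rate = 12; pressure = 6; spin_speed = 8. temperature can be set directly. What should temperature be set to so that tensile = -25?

Substituting into the residence equation gives residence = -temperature - 31.
Substituting into the cure_index equation gives cure_index = temperature + 37.
Substituting into the tensile equation gives tensile = -temperature - 26.
Solve -temperature - 26 = -25: temperature = (-25 + 26) / -1 = -1.

temperature = -1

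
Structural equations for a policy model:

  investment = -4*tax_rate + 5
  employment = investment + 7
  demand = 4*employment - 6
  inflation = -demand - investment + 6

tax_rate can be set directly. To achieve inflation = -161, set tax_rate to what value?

tax_rate = -6

Substituting into the employment equation gives employment = -4*tax_rate + 12.
Substituting into the demand equation gives demand = -16*tax_rate + 42.
Substituting into the inflation equation gives inflation = 20*tax_rate - 41.
Solve 20*tax_rate - 41 = -161: tax_rate = (-161 + 41) / 20 = -6.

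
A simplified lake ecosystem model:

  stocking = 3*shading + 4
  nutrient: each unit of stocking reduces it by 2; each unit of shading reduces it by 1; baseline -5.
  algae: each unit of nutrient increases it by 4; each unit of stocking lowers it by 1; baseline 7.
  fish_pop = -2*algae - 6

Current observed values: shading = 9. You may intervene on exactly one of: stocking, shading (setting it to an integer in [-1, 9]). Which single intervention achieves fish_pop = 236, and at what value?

Intervening on stocking: with other inputs at their observed values, fish_pop = 18*stocking + 92. Solving for 236 gives stocking = 8, within [-1, 9].
Intervening on shading: fish_pop = 62*shading + 92. Reaching 236 requires shading = 72/31, not an integer.

set stocking = 8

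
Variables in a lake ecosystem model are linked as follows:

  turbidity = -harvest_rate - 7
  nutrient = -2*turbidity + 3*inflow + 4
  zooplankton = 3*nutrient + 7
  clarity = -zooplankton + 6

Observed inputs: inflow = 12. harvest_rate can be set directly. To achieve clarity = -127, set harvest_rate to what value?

Substituting into the nutrient equation gives nutrient = 2*harvest_rate + 54.
Substituting into the zooplankton equation gives zooplankton = 6*harvest_rate + 169.
clarity becomes -6*harvest_rate - 163.
Solve -6*harvest_rate - 163 = -127: harvest_rate = (-127 + 163) / -6 = -6.

harvest_rate = -6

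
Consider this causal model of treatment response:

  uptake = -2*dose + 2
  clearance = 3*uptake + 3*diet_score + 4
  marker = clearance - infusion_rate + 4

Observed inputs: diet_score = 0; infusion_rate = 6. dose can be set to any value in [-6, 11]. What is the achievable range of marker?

Substituting into the clearance equation gives clearance = -6*dose + 10.
Substituting into the marker equation gives marker = -6*dose + 8.
Linear in dose, so extremes are at the endpoints: dose = -6 gives marker = 44; dose = 11 gives marker = -58.

-58 to 44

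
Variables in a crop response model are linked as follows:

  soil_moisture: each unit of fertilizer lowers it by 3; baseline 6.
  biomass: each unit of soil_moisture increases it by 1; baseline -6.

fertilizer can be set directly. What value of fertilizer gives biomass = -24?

fertilizer = 8

Substituting into the biomass equation gives biomass = -3*fertilizer.
Solve -3*fertilizer = -24: fertilizer = -24 / -3 = 8.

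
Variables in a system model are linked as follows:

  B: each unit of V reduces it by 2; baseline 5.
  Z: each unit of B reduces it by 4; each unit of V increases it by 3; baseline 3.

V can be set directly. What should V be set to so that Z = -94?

V = -7

Substituting into the Z equation gives Z = 11*V - 17.
Solve 11*V - 17 = -94: V = (-94 + 17) / 11 = -7.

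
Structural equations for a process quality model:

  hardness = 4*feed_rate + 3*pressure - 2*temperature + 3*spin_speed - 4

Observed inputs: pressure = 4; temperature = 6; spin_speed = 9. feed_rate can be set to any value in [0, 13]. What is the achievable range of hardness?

Substituting into the hardness equation gives hardness = 4*feed_rate + 23.
Linear in feed_rate, so extremes are at the endpoints: feed_rate = 0 gives hardness = 23; feed_rate = 13 gives hardness = 75.

23 to 75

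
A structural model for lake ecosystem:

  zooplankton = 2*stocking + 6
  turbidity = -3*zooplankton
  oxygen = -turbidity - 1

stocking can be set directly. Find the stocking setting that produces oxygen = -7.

stocking = -4

Substituting into the turbidity equation gives turbidity = -6*stocking - 18.
Substituting into the oxygen equation gives oxygen = 6*stocking + 17.
Solve 6*stocking + 17 = -7: stocking = (-7 - 17) / 6 = -4.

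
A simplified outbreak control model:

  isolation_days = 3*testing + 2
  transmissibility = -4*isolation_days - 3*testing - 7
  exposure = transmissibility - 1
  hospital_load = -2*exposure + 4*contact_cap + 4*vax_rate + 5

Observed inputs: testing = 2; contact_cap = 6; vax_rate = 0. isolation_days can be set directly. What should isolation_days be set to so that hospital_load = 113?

Intervening on isolation_days fixes its value directly, overriding its dependence on testing.
Substituting into the transmissibility equation gives transmissibility = -4*isolation_days - 13.
exposure becomes -4*isolation_days - 14.
This gives hospital_load = 8*isolation_days + 57.
Solve 8*isolation_days + 57 = 113: isolation_days = (113 - 57) / 8 = 7.

isolation_days = 7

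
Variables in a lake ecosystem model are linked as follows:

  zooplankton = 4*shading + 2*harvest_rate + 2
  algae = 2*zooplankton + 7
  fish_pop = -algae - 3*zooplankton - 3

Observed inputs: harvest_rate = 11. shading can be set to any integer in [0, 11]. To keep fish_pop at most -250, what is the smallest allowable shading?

Substituting into the zooplankton equation gives zooplankton = 4*shading + 24.
Substituting into the algae equation gives algae = 8*shading + 55.
Substituting into the fish_pop equation gives fish_pop = -20*shading - 130.
Require -20*shading - 130 ≤ -250, so shading ≥ 6.
The smallest integer in [0, 11] satisfying this is 6.

shading = 6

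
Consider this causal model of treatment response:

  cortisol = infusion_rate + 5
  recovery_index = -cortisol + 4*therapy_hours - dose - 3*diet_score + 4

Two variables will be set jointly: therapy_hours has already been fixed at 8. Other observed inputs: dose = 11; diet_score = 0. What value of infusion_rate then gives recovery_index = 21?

With therapy_hours held at 8:
Substituting into the recovery_index equation gives recovery_index = -infusion_rate + 20.
Solve -infusion_rate + 20 = 21: infusion_rate = (21 - 20) / -1 = -1.

infusion_rate = -1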